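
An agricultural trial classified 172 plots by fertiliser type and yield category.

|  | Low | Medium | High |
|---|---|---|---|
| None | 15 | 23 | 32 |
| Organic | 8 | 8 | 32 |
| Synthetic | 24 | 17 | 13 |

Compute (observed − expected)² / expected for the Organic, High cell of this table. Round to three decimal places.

5.142

Row total (Organic) = 48; column total (High) = 77; N = 172.
Expected count E = 48 × 77 / 172 = 21.4884.
Contribution = (O − E)²/E = (32 − 21.4884)² / 21.4884 = 5.142.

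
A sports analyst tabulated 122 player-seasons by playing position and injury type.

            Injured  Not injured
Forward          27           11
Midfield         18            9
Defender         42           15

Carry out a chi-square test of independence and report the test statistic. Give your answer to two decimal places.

0.44

Row totals: 38, 27, 57. Column totals: 87, 35. Grand total N = 122.
Expected counts (row total × column total / N):
  Forward, Injured: 38×87/122 = 27.0984
  Forward, Not injured: 38×35/122 = 10.9016
  Midfield, Injured: 27×87/122 = 19.2541
  Midfield, Not injured: 27×35/122 = 7.7459
  Defender, Injured: 57×87/122 = 40.6475
  Defender, Not injured: 57×35/122 = 16.3525
Contributions (O − E)²/E:
  (27 − 27.0984)²/27.0984 = 0.0004
  (11 − 10.9016)²/10.9016 = 0.0009
  (18 − 19.2541)²/19.2541 = 0.0817
  (9 − 7.7459)²/7.7459 = 0.2030
  (42 − 40.6475)²/40.6475 = 0.0450
  (15 − 16.3525)²/16.3525 = 0.1119
χ² = 0.0004 + 0.0009 + 0.0817 + 0.2030 + 0.0450 + 0.1119 = 0.44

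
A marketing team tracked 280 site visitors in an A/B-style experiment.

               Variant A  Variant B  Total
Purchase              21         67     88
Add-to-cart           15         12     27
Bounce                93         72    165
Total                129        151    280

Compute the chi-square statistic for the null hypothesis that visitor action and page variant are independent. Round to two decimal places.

Grand total N = 280.
Expected counts (row total × column total / N):
  Purchase, Variant A: 88×129/280 = 40.543
  Purchase, Variant B: 88×151/280 = 47.457
  Add-to-cart, Variant A: 27×129/280 = 12.439
  Add-to-cart, Variant B: 27×151/280 = 14.561
  Bounce, Variant A: 165×129/280 = 76.018
  Bounce, Variant B: 165×151/280 = 88.982
Contributions (O − E)²/E:
  (21 − 40.543)²/40.543 = 9.4203
  (67 − 47.457)²/47.457 = 8.0479
  (15 − 12.439)²/12.439 = 0.5273
  (12 − 14.561)²/14.561 = 0.4504
  (93 − 76.018)²/76.018 = 3.7937
  (72 − 88.982)²/88.982 = 3.2410
χ² = 9.4203 + 8.0479 + 0.5273 + 0.4504 + 3.7937 + 3.2410 = 25.48

25.48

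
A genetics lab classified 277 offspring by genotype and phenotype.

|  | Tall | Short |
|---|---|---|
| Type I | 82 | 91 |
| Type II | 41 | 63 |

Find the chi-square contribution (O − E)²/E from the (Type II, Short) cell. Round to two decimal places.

Row total (Type II) = 104; column total (Short) = 154; N = 277.
Expected count E = 104 × 154 / 277 = 57.819.
Contribution = (O − E)²/E = (63 − 57.819)² / 57.819 = 0.46.

0.46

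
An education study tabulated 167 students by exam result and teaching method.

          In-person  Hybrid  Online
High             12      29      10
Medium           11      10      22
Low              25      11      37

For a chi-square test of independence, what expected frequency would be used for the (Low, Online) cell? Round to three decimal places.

30.162

Row total (Low) = 73; column total (Online) = 69; grand total N = 167.
Expected count = (row total × column total) / N = 73 × 69 / 167 = 30.162.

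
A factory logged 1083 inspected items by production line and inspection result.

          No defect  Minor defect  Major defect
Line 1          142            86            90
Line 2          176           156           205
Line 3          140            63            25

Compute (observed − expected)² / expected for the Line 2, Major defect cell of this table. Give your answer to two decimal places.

13.53

Row total (Line 2) = 537; column total (Major defect) = 320; N = 1083.
Expected count E = 537 × 320 / 1083 = 158.670.
Contribution = (O − E)²/E = (205 − 158.670)² / 158.670 = 13.53.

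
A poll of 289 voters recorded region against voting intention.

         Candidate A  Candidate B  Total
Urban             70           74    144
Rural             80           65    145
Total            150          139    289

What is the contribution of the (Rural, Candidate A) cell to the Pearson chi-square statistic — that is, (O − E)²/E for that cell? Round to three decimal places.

0.299

Row total (Rural) = 145; column total (Candidate A) = 150; N = 289.
Expected count E = 145 × 150 / 289 = 75.2595.
Contribution = (O − E)²/E = (80 − 75.2595)² / 75.2595 = 0.299.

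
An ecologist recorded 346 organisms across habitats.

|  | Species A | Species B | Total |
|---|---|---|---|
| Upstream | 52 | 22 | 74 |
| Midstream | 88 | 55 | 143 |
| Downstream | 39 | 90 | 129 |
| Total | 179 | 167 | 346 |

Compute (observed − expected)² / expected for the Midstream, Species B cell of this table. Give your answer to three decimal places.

Row total (Midstream) = 143; column total (Species B) = 167; N = 346.
Expected count E = 143 × 167 / 346 = 69.0202.
Contribution = (O − E)²/E = (55 − 69.0202)² / 69.0202 = 2.848.

2.848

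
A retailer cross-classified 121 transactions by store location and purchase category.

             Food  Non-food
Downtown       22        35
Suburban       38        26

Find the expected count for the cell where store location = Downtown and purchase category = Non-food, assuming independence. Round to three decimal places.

28.736

Row total (Downtown) = 57; column total (Non-food) = 61; grand total N = 121.
Expected count = (row total × column total) / N = 57 × 61 / 121 = 28.736.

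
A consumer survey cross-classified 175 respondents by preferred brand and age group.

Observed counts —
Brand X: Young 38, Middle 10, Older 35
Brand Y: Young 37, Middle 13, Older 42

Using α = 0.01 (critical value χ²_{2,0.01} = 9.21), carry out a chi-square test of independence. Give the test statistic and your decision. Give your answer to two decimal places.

0.58; fail to reject H₀

Row totals: 83, 92. Column totals: 75, 23, 77. Grand total N = 175.
Expected counts (row total × column total / N):
  Brand X, Young: 83×75/175 = 35.571
  Brand X, Middle: 83×23/175 = 10.909
  Brand X, Older: 83×77/175 = 36.520
  Brand Y, Young: 92×75/175 = 39.429
  Brand Y, Middle: 92×23/175 = 12.091
  Brand Y, Older: 92×77/175 = 40.480
Contributions (O − E)²/E:
  (38 − 35.571)²/35.571 = 0.1659
  (10 − 10.909)²/10.909 = 0.0757
  (35 − 36.520)²/36.520 = 0.0633
  (37 − 39.429)²/39.429 = 0.1496
  (13 − 12.091)²/12.091 = 0.0683
  (42 − 40.480)²/40.480 = 0.0571
χ² = 0.1659 + 0.0757 + 0.0633 + 0.1496 + 0.0683 + 0.0571 = 0.58
df = (2−1)(3−1) = 2. Since 0.58 < 9.21, fail to reject the null hypothesis of independence at α = 0.01.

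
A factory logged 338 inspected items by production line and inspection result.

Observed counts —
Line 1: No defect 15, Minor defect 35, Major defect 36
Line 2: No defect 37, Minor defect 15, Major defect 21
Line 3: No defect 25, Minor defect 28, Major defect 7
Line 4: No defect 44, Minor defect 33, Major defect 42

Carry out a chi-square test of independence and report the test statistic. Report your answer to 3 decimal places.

33.839

Row totals: 86, 73, 60, 119. Column totals: 121, 111, 106. Grand total N = 338.
Expected counts (row total × column total / N):
  Line 1, No defect: 86×121/338 = 30.7870
  Line 1, Minor defect: 86×111/338 = 28.2426
  Line 1, Major defect: 86×106/338 = 26.9704
  Line 2, No defect: 73×121/338 = 26.1331
  Line 2, Minor defect: 73×111/338 = 23.9734
  Line 2, Major defect: 73×106/338 = 22.8935
  Line 3, No defect: 60×121/338 = 21.4793
  Line 3, Minor defect: 60×111/338 = 19.7041
  Line 3, Major defect: 60×106/338 = 18.8166
  Line 4, No defect: 119×121/338 = 42.6006
  Line 4, Minor defect: 119×111/338 = 39.0799
  Line 4, Major defect: 119×106/338 = 37.3195
Contributions (O − E)²/E:
  (15 − 30.7870)²/30.7870 = 8.0953
  (35 − 28.2426)²/28.2426 = 1.6168
  (36 − 26.9704)²/26.9704 = 3.0231
  (37 − 26.1331)²/26.1331 = 4.5188
  (15 − 23.9734)²/23.9734 = 3.3588
  (21 − 22.8935)²/22.8935 = 0.1566
  (25 − 21.4793)²/21.4793 = 0.5771
  (28 − 19.7041)²/19.7041 = 3.4928
  (7 − 18.8166)²/18.8166 = 7.4207
  (44 − 42.6006)²/42.6006 = 0.0460
  (33 − 39.0799)²/39.0799 = 0.9459
  (42 − 37.3195)²/37.3195 = 0.5870
χ² = 8.0953 + 1.6168 + 3.0231 + 4.5188 + 3.3588 + 0.1566 + 0.5771 + 3.4928 + 7.4207 + 0.0460 + 0.9459 + 0.5870 = 33.839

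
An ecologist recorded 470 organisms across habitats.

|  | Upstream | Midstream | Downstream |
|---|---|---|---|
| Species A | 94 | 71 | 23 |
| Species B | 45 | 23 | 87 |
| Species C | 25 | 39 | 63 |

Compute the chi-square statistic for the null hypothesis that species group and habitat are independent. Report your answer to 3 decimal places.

90.593

Row totals: 188, 155, 127. Column totals: 164, 133, 173. Grand total N = 470.
Expected counts (row total × column total / N):
  Species A, Upstream: 188×164/470 = 65.6000
  Species A, Midstream: 188×133/470 = 53.2000
  Species A, Downstream: 188×173/470 = 69.2000
  Species B, Upstream: 155×164/470 = 54.0851
  Species B, Midstream: 155×133/470 = 43.8617
  Species B, Downstream: 155×173/470 = 57.0532
  Species C, Upstream: 127×164/470 = 44.3149
  Species C, Midstream: 127×133/470 = 35.9383
  Species C, Downstream: 127×173/470 = 46.7468
Contributions (O − E)²/E:
  (94 − 65.6000)²/65.6000 = 12.2951
  (71 − 53.2000)²/53.2000 = 5.9556
  (23 − 69.2000)²/69.2000 = 30.8445
  (45 − 54.0851)²/54.0851 = 1.5261
  (23 − 43.8617)²/43.8617 = 9.9223
  (87 − 57.0532)²/57.0532 = 15.7189
  (25 − 44.3149)²/44.3149 = 8.4185
  (39 − 35.9383)²/35.9383 = 0.2608
  (63 − 46.7468)²/46.7468 = 5.6510
χ² = 12.2951 + 5.9556 + 30.8445 + 1.5261 + 9.9223 + 15.7189 + 8.4185 + 0.2608 + 5.6510 = 90.593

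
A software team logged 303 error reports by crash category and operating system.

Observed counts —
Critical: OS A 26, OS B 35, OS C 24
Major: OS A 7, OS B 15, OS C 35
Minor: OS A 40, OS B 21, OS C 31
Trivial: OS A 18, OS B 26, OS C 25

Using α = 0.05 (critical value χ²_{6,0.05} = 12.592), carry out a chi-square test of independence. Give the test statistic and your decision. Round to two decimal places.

Row totals: 85, 57, 92, 69. Column totals: 91, 97, 115. Grand total N = 303.
Expected counts (row total × column total / N):
  Critical, OS A: 85×91/303 = 25.528
  Critical, OS B: 85×97/303 = 27.211
  Critical, OS C: 85×115/303 = 32.261
  Major, OS A: 57×91/303 = 17.119
  Major, OS B: 57×97/303 = 18.248
  Major, OS C: 57×115/303 = 21.634
  Minor, OS A: 92×91/303 = 27.630
  Minor, OS B: 92×97/303 = 29.452
  Minor, OS C: 92×115/303 = 34.917
  Trivial, OS A: 69×91/303 = 20.723
  Trivial, OS B: 69×97/303 = 22.089
  Trivial, OS C: 69×115/303 = 26.188
Contributions (O − E)²/E:
  (26 − 25.528)²/25.528 = 0.0087
  (35 − 27.211)²/27.211 = 2.2296
  (24 − 32.261)²/32.261 = 2.1154
  (7 − 17.119)²/17.119 = 5.9813
  (15 − 18.248)²/18.248 = 0.5781
  (35 − 21.634)²/21.634 = 8.2578
  (40 − 27.630)²/27.630 = 5.5381
  (21 − 29.452)²/29.452 = 2.4255
  (31 − 34.917)²/34.917 = 0.4394
  (18 − 20.723)²/20.723 = 0.3578
  (26 − 22.089)²/22.089 = 0.6925
  (25 − 26.188)²/26.188 = 0.0539
χ² = 0.0087 + 2.2296 + 2.1154 + 5.9813 + 0.5781 + 8.2578 + 5.5381 + 2.4255 + 0.4394 + 0.3578 + 0.6925 + 0.0539 = 28.68
df = (4−1)(3−1) = 6. Since 28.68 > 12.592, reject the null hypothesis of independence at α = 0.05.

28.68; reject H₀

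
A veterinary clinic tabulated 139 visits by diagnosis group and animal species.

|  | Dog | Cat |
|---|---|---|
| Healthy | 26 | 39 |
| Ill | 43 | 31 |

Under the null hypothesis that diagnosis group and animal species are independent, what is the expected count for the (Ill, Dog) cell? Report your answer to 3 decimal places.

36.734

Row total (Ill) = 74; column total (Dog) = 69; grand total N = 139.
Expected count = (row total × column total) / N = 74 × 69 / 139 = 36.734.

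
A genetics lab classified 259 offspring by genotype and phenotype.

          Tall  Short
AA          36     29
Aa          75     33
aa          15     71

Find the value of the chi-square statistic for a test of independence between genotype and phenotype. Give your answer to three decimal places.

53.402

Row totals: 65, 108, 86. Column totals: 126, 133. Grand total N = 259.
Expected counts (row total × column total / N):
  AA, Tall: 65×126/259 = 31.6216
  AA, Short: 65×133/259 = 33.3784
  Aa, Tall: 108×126/259 = 52.5405
  Aa, Short: 108×133/259 = 55.4595
  aa, Tall: 86×126/259 = 41.8378
  aa, Short: 86×133/259 = 44.1622
Contributions (O − E)²/E:
  (36 − 31.6216)²/31.6216 = 0.6062
  (29 − 33.3784)²/33.3784 = 0.5743
  (75 − 52.5405)²/52.5405 = 9.6008
  (33 − 55.4595)²/55.4595 = 9.0955
  (15 − 41.8378)²/41.8378 = 17.2157
  (71 − 44.1622)²/44.1622 = 16.3096
χ² = 0.6062 + 0.5743 + 9.6008 + 9.0955 + 17.2157 + 16.3096 = 53.402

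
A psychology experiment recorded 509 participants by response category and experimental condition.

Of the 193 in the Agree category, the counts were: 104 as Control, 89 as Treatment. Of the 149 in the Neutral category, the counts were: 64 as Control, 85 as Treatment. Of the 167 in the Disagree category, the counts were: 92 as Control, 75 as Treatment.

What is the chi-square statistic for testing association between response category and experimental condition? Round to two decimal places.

5.62

Row totals: 193, 149, 167. Column totals: 260, 249. Grand total N = 509.
Expected counts (row total × column total / N):
  Agree, Control: 193×260/509 = 98.585
  Agree, Treatment: 193×249/509 = 94.415
  Neutral, Control: 149×260/509 = 76.110
  Neutral, Treatment: 149×249/509 = 72.890
  Disagree, Control: 167×260/509 = 85.305
  Disagree, Treatment: 167×249/509 = 81.695
Contributions (O − E)²/E:
  (104 − 98.585)²/98.585 = 0.2974
  (89 − 94.415)²/94.415 = 0.3106
  (64 − 76.110)²/76.110 = 1.9268
  (85 − 72.890)²/72.890 = 2.0120
  (92 − 85.305)²/85.305 = 0.5254
  (75 − 81.695)²/81.695 = 0.5487
χ² = 0.2974 + 0.3106 + 1.9268 + 2.0120 + 0.5254 + 0.5487 = 5.62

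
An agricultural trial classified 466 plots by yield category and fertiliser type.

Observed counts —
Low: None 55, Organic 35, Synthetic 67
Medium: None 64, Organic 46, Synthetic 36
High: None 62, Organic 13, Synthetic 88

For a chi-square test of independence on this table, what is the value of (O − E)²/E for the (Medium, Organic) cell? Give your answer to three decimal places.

Row total (Medium) = 146; column total (Organic) = 94; N = 466.
Expected count E = 146 × 94 / 466 = 29.4506.
Contribution = (O − E)²/E = (46 − 29.4506)² / 29.4506 = 9.300.

9.300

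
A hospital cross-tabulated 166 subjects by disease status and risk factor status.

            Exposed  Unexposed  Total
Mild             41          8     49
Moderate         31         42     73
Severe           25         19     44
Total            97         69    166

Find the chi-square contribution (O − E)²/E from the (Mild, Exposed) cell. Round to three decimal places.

Row total (Mild) = 49; column total (Exposed) = 97; N = 166.
Expected count E = 49 × 97 / 166 = 28.63253.
Contribution = (O − E)²/E = (41 − 28.63253)² / 28.63253 = 5.342.

5.342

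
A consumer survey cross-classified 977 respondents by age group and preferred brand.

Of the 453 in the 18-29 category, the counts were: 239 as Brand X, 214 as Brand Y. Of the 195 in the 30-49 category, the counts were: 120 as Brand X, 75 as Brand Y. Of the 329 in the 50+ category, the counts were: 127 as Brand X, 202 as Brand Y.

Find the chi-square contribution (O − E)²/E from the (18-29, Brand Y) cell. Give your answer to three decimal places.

0.820

Row total (18-29) = 453; column total (Brand Y) = 491; N = 977.
Expected count E = 453 × 491 / 977 = 227.6592.
Contribution = (O − E)²/E = (214 − 227.6592)² / 227.6592 = 0.820.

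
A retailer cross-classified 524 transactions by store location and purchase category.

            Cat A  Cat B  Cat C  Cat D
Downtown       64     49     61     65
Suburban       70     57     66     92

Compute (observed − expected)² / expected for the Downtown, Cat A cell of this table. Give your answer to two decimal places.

0.14

Row total (Downtown) = 239; column total (Cat A) = 134; N = 524.
Expected count E = 239 × 134 / 524 = 61.118.
Contribution = (O − E)²/E = (64 − 61.118)² / 61.118 = 0.14.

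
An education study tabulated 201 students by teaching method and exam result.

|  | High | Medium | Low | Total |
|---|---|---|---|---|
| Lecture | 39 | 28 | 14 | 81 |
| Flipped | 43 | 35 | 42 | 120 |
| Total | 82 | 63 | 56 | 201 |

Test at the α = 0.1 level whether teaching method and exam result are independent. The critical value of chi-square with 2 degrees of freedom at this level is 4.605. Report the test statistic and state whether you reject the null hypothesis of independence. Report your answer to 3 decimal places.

Grand total N = 201.
Expected counts (row total × column total / N):
  Lecture, High: 81×82/201 = 33.04478
  Lecture, Medium: 81×63/201 = 25.38806
  Lecture, Low: 81×56/201 = 22.56716
  Flipped, High: 120×82/201 = 48.95522
  Flipped, Medium: 120×63/201 = 37.61194
  Flipped, Low: 120×56/201 = 33.43284
Contributions (O − E)²/E:
  (39 − 33.04478)²/33.04478 = 1.0732
  (28 − 25.38806)²/25.38806 = 0.2687
  (14 − 22.56716)²/22.56716 = 3.2523
  (43 − 48.95522)²/48.95522 = 0.7244
  (35 − 37.61194)²/37.61194 = 0.1814
  (42 − 33.43284)²/33.43284 = 2.1953
χ² = 1.0732 + 0.2687 + 3.2523 + 0.7244 + 0.1814 + 2.1953 = 7.695
df = (2−1)(3−1) = 2. Since 7.695 > 4.605, reject the null hypothesis of independence at α = 0.1.

7.695; reject H₀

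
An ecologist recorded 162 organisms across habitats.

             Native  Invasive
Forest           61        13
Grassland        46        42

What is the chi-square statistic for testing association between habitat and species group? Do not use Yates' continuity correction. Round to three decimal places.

16.306

Row totals: 74, 88. Column totals: 107, 55. Grand total N = 162.
Expected counts (row total × column total / N):
  Forest, Native: 74×107/162 = 48.8765
  Forest, Invasive: 74×55/162 = 25.1235
  Grassland, Native: 88×107/162 = 58.1235
  Grassland, Invasive: 88×55/162 = 29.8765
Contributions (O − E)²/E:
  (61 − 48.8765)²/48.8765 = 3.0072
  (13 − 25.1235)²/25.1235 = 5.8503
  (46 − 58.1235)²/58.1235 = 2.5287
  (42 − 29.8765)²/29.8765 = 4.9196
χ² = 3.0072 + 5.8503 + 2.5287 + 4.9196 = 16.306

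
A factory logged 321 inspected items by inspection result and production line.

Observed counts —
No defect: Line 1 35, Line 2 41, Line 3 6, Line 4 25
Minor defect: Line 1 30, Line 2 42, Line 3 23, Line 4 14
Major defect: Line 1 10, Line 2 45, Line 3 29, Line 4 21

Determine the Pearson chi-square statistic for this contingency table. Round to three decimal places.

32.155

Row totals: 107, 109, 105. Column totals: 75, 128, 58, 60. Grand total N = 321.
Expected counts (row total × column total / N):
  No defect, Line 1: 107×75/321 = 25.00000
  No defect, Line 2: 107×128/321 = 42.66667
  No defect, Line 3: 107×58/321 = 19.33333
  No defect, Line 4: 107×60/321 = 20.00000
  Minor defect, Line 1: 109×75/321 = 25.46729
  Minor defect, Line 2: 109×128/321 = 43.46417
  Minor defect, Line 3: 109×58/321 = 19.69470
  Minor defect, Line 4: 109×60/321 = 20.37383
  Major defect, Line 1: 105×75/321 = 24.53271
  Major defect, Line 2: 105×128/321 = 41.86916
  Major defect, Line 3: 105×58/321 = 18.97196
  Major defect, Line 4: 105×60/321 = 19.62617
Contributions (O − E)²/E:
  (35 − 25.00000)²/25.00000 = 4.0000
  (41 − 42.66667)²/42.66667 = 0.0651
  (6 − 19.33333)²/19.33333 = 9.1954
  (25 − 20.00000)²/20.00000 = 1.2500
  (30 − 25.46729)²/25.46729 = 0.8067
  (42 − 43.46417)²/43.46417 = 0.0493
  (23 − 19.69470)²/19.69470 = 0.5547
  (14 − 20.37383)²/20.37383 = 1.9940
  (10 − 24.53271)²/24.53271 = 8.6089
  (45 − 41.86916)²/41.86916 = 0.2341
  (29 − 18.97196)²/18.97196 = 5.3005
  (21 − 19.62617)²/19.62617 = 0.0962
χ² = 4.0000 + 0.0651 + 9.1954 + 1.2500 + 0.8067 + 0.0493 + 0.5547 + 1.9940 + 8.6089 + 0.2341 + 5.3005 + 0.0962 = 32.155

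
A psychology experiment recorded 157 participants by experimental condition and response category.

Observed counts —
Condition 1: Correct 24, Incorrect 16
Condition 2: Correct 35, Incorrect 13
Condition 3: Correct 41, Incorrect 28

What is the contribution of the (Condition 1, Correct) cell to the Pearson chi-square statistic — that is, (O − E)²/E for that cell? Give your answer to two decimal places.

Row total (Condition 1) = 40; column total (Correct) = 100; N = 157.
Expected count E = 40 × 100 / 157 = 25.478.
Contribution = (O − E)²/E = (24 − 25.478)² / 25.478 = 0.09.

0.09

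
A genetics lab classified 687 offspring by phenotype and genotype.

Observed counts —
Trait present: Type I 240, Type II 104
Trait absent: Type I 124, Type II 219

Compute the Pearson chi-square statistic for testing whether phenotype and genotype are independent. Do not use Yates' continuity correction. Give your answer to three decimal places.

77.910

Row totals: 344, 343. Column totals: 364, 323. Grand total N = 687.
Expected counts (row total × column total / N):
  Trait present, Type I: 344×364/687 = 182.2649
  Trait present, Type II: 344×323/687 = 161.7351
  Trait absent, Type I: 343×364/687 = 181.7351
  Trait absent, Type II: 343×323/687 = 161.2649
Contributions (O − E)²/E:
  (240 − 182.2649)²/182.2649 = 18.2884
  (104 − 161.7351)²/161.7351 = 20.6099
  (124 − 181.7351)²/181.7351 = 18.3418
  (219 − 161.2649)²/161.2649 = 20.6700
χ² = 18.2884 + 20.6099 + 18.3418 + 20.6700 = 77.910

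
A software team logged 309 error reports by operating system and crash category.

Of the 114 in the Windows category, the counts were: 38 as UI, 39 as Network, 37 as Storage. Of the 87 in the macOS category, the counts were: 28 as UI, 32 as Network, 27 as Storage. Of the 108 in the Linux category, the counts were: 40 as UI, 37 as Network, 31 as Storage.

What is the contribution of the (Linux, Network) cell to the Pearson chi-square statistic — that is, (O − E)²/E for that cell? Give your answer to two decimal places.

0.01

Row total (Linux) = 108; column total (Network) = 108; N = 309.
Expected count E = 108 × 108 / 309 = 37.748.
Contribution = (O − E)²/E = (37 − 37.748)² / 37.748 = 0.01.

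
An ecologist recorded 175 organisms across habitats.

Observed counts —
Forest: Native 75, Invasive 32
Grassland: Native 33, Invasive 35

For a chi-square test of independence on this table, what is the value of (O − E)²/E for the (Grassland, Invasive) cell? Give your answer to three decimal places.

3.088

Row total (Grassland) = 68; column total (Invasive) = 67; N = 175.
Expected count E = 68 × 67 / 175 = 26.0343.
Contribution = (O − E)²/E = (35 − 26.0343)² / 26.0343 = 3.088.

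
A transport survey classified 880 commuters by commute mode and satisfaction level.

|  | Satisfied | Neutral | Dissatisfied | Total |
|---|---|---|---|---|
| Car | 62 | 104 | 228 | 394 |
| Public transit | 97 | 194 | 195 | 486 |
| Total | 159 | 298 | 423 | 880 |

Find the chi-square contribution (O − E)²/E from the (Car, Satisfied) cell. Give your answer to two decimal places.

Row total (Car) = 394; column total (Satisfied) = 159; N = 880.
Expected count E = 394 × 159 / 880 = 71.189.
Contribution = (O − E)²/E = (62 − 71.189)² / 71.189 = 1.19.

1.19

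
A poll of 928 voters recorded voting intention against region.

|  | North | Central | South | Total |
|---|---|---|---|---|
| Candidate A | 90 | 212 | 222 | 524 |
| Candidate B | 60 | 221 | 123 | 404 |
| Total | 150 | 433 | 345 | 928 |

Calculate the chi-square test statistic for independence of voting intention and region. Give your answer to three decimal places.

Grand total N = 928.
Expected counts (row total × column total / N):
  Candidate A, North: 524×150/928 = 84.6983
  Candidate A, Central: 524×433/928 = 244.4957
  Candidate A, South: 524×345/928 = 194.8060
  Candidate B, North: 404×150/928 = 65.3017
  Candidate B, Central: 404×433/928 = 188.5043
  Candidate B, South: 404×345/928 = 150.1940
Contributions (O − E)²/E:
  (90 − 84.6983)²/84.6983 = 0.3319
  (212 − 244.4957)²/244.4957 = 4.3190
  (222 − 194.8060)²/194.8060 = 3.7962
  (60 − 65.3017)²/65.3017 = 0.4304
  (221 − 188.5043)²/188.5043 = 5.6018
  (123 − 150.1940)²/150.1940 = 4.9237
χ² = 0.3319 + 4.3190 + 3.7962 + 0.4304 + 5.6018 + 4.9237 = 19.403

19.403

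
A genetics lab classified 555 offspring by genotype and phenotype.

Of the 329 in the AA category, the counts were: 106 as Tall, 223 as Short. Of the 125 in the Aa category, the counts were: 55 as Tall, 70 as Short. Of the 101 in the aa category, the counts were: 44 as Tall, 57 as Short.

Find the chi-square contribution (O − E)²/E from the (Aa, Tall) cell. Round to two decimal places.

Row total (Aa) = 125; column total (Tall) = 205; N = 555.
Expected count E = 125 × 205 / 555 = 46.171.
Contribution = (O − E)²/E = (55 − 46.171)² / 46.171 = 1.69.

1.69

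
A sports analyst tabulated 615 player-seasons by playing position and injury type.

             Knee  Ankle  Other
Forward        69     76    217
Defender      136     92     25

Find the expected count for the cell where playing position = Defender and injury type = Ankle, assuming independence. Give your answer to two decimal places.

69.11

Row total (Defender) = 253; column total (Ankle) = 168; grand total N = 615.
Expected count = (row total × column total) / N = 253 × 168 / 615 = 69.11.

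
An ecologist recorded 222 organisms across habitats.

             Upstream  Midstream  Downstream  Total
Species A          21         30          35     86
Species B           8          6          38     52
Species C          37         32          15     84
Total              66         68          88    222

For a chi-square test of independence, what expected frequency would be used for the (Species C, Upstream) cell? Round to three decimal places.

Row total (Species C) = 84; column total (Upstream) = 66; grand total N = 222.
Expected count = (row total × column total) / N = 84 × 66 / 222 = 24.973.

24.973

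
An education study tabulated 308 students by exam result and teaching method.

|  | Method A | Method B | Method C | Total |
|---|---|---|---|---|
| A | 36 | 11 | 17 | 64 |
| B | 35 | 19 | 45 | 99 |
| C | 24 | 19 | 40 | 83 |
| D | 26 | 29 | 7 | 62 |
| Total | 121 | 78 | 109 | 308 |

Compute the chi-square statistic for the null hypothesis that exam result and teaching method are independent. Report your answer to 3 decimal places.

Grand total N = 308.
Expected counts (row total × column total / N):
  A, Method A: 64×121/308 = 25.1429
  A, Method B: 64×78/308 = 16.2078
  A, Method C: 64×109/308 = 22.6494
  B, Method A: 99×121/308 = 38.8929
  B, Method B: 99×78/308 = 25.0714
  B, Method C: 99×109/308 = 35.0357
  C, Method A: 83×121/308 = 32.6071
  C, Method B: 83×78/308 = 21.0195
  C, Method C: 83×109/308 = 29.3734
  D, Method A: 62×121/308 = 24.3571
  D, Method B: 62×78/308 = 15.7013
  D, Method C: 62×109/308 = 21.9416
Contributions (O − E)²/E:
  (36 − 25.1429)²/25.1429 = 4.6883
  (11 − 16.2078)²/16.2078 = 1.6733
  (17 − 22.6494)²/22.6494 = 1.4091
  (35 − 38.8929)²/38.8929 = 0.3897
  (19 − 25.0714)²/25.0714 = 1.4703
  (45 − 35.0357)²/35.0357 = 2.8339
  (24 − 32.6071)²/32.6071 = 2.2720
  (19 − 21.0195)²/21.0195 = 0.1940
  (40 − 29.3734)²/29.3734 = 3.8445
  (26 − 24.3571)²/24.3571 = 0.1108
  (29 − 15.7013)²/15.7013 = 11.2637
  (7 − 21.9416)²/21.9416 = 10.1748
χ² = 4.6883 + 1.6733 + 1.4091 + 0.3897 + 1.4703 + 2.8339 + 2.2720 + 0.1940 + 3.8445 + 0.1108 + 11.2637 + 10.1748 = 40.324

40.324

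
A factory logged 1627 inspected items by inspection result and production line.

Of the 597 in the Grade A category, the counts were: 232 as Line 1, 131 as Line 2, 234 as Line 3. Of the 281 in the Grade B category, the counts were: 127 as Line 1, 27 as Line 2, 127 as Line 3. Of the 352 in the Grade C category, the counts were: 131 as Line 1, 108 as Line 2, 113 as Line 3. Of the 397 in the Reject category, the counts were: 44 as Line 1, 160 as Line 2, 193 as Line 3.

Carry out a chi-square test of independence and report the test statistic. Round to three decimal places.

159.598

Row totals: 597, 281, 352, 397. Column totals: 534, 426, 667. Grand total N = 1627.
Expected counts (row total × column total / N):
  Grade A, Line 1: 597×534/1627 = 195.9422
  Grade A, Line 2: 597×426/1627 = 156.3135
  Grade A, Line 3: 597×667/1627 = 244.7443
  Grade B, Line 1: 281×534/1627 = 92.2274
  Grade B, Line 2: 281×426/1627 = 73.5747
  Grade B, Line 3: 281×667/1627 = 115.1979
  Grade C, Line 1: 352×534/1627 = 115.5304
  Grade C, Line 2: 352×426/1627 = 92.1647
  Grade C, Line 3: 352×667/1627 = 144.3049
  Reject, Line 1: 397×534/1627 = 130.2999
  Reject, Line 2: 397×426/1627 = 103.9471
  Reject, Line 3: 397×667/1627 = 162.7529
Contributions (O − E)²/E:
  (232 − 195.9422)²/195.9422 = 6.6355
  (131 − 156.3135)²/156.3135 = 4.0993
  (234 − 244.7443)²/244.7443 = 0.4717
  (127 − 92.2274)²/92.2274 = 13.1104
  (27 − 73.5747)²/73.5747 = 29.4830
  (127 − 115.1979)²/115.1979 = 1.2091
  (131 − 115.5304)²/115.5304 = 2.0714
  (108 − 92.1647)²/92.1647 = 2.7207
  (113 − 144.3049)²/144.3049 = 6.7912
  (44 − 130.2999)²/130.2999 = 57.1579
  (160 − 103.9471)²/103.9471 = 30.2262
  (193 − 162.7529)²/162.7529 = 5.6213
χ² = 6.6355 + 4.0993 + 0.4717 + 13.1104 + 29.4830 + 1.2091 + 2.0714 + 2.7207 + 6.7912 + 57.1579 + 30.2262 + 5.6213 = 159.598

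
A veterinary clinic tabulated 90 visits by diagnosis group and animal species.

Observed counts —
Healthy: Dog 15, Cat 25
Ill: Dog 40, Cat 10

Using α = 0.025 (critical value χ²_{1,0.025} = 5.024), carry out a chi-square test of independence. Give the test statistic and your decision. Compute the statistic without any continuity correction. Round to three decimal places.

Row totals: 40, 50. Column totals: 55, 35. Grand total N = 90.
Expected counts (row total × column total / N):
  Healthy, Dog: 40×55/90 = 24.4444
  Healthy, Cat: 40×35/90 = 15.5556
  Ill, Dog: 50×55/90 = 30.5556
  Ill, Cat: 50×35/90 = 19.4444
Contributions (O − E)²/E:
  (15 − 24.4444)²/24.4444 = 3.6490
  (25 − 15.5556)²/15.5556 = 5.7341
  (40 − 30.5556)²/30.5556 = 2.9192
  (10 − 19.4444)²/19.4444 = 4.5873
χ² = 3.6490 + 5.7341 + 2.9192 + 4.5873 = 16.890
df = (2−1)(2−1) = 1. Since 16.890 > 5.024, reject the null hypothesis of independence at α = 0.025.

16.890; reject H₀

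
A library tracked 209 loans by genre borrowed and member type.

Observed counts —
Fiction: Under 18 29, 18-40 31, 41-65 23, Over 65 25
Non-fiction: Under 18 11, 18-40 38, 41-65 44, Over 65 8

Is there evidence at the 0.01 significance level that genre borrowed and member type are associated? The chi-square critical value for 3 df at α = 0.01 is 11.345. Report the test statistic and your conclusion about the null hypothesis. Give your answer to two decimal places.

23.94; reject H₀

Row totals: 108, 101. Column totals: 40, 69, 67, 33. Grand total N = 209.
Expected counts (row total × column total / N):
  Fiction, Under 18: 108×40/209 = 20.670
  Fiction, 18-40: 108×69/209 = 35.656
  Fiction, 41-65: 108×67/209 = 34.622
  Fiction, Over 65: 108×33/209 = 17.053
  Non-fiction, Under 18: 101×40/209 = 19.330
  Non-fiction, 18-40: 101×69/209 = 33.344
  Non-fiction, 41-65: 101×67/209 = 32.378
  Non-fiction, Over 65: 101×33/209 = 15.947
Contributions (O − E)²/E:
  (29 − 20.670)²/20.670 = 3.3570
  (31 − 35.656)²/35.656 = 0.6080
  (23 − 34.622)²/34.622 = 3.9013
  (25 − 17.053)²/17.053 = 3.7034
  (11 − 19.330)²/19.330 = 3.5897
  (38 − 33.344)²/33.344 = 0.6501
  (44 − 32.378)²/32.378 = 4.1717
  (8 − 15.947)²/15.947 = 3.9603
χ² = 3.3570 + 0.6080 + 3.9013 + 3.7034 + 3.5897 + 0.6501 + 4.1717 + 3.9603 = 23.94
df = (2−1)(4−1) = 3. Since 23.94 > 11.345, reject the null hypothesis of independence at α = 0.01.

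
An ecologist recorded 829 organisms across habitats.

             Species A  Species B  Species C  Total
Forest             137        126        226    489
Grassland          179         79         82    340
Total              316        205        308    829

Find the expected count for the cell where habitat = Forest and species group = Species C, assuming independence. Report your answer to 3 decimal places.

181.679

Row total (Forest) = 489; column total (Species C) = 308; grand total N = 829.
Expected count = (row total × column total) / N = 489 × 308 / 829 = 181.679.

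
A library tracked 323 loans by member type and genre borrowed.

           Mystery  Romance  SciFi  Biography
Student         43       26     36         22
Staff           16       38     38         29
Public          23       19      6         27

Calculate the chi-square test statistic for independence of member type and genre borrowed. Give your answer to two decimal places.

32.49

Row totals: 127, 121, 75. Column totals: 82, 83, 80, 78. Grand total N = 323.
Expected counts (row total × column total / N):
  Student, Mystery: 127×82/323 = 32.241
  Student, Romance: 127×83/323 = 32.635
  Student, SciFi: 127×80/323 = 31.455
  Student, Biography: 127×78/323 = 30.669
  Staff, Mystery: 121×82/323 = 30.718
  Staff, Romance: 121×83/323 = 31.093
  Staff, SciFi: 121×80/323 = 29.969
  Staff, Biography: 121×78/323 = 29.220
  Public, Mystery: 75×82/323 = 19.040
  Public, Romance: 75×83/323 = 19.272
  Public, SciFi: 75×80/323 = 18.576
  Public, Biography: 75×78/323 = 18.111
Contributions (O − E)²/E:
  (43 − 32.241)²/32.241 = 3.5903
  (26 − 32.635)²/32.635 = 1.3490
  (36 − 31.455)²/31.455 = 0.6567
  (22 − 30.669)²/30.669 = 2.4504
  (16 − 30.718)²/30.718 = 7.0519
  (38 − 31.093)²/31.093 = 1.5343
  (38 − 29.969)²/29.969 = 2.1521
  (29 − 29.220)²/29.220 = 0.0017
  (23 − 19.040)²/19.040 = 0.8236
  (19 − 19.272)²/19.272 = 0.0038
  (6 − 18.576)²/18.576 = 8.5140
  (27 − 18.111)²/18.111 = 4.3628
χ² = 3.5903 + 1.3490 + 0.6567 + 2.4504 + 7.0519 + 1.5343 + 2.1521 + 0.0017 + 0.8236 + 0.0038 + 8.5140 + 4.3628 = 32.49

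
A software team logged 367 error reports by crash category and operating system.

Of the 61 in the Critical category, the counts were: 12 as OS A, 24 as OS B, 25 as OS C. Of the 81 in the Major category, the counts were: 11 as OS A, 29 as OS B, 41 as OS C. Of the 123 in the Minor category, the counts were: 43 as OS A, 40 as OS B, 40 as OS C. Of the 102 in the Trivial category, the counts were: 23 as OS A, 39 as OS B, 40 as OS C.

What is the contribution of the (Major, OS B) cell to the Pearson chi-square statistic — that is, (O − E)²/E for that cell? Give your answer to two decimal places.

Row total (Major) = 81; column total (OS B) = 132; N = 367.
Expected count E = 81 × 132 / 367 = 29.134.
Contribution = (O − E)²/E = (29 − 29.134)² / 29.134 = 0.00.

0.00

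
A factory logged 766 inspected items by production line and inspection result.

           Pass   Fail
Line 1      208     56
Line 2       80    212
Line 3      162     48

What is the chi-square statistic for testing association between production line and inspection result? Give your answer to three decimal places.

191.491

Row totals: 264, 292, 210. Column totals: 450, 316. Grand total N = 766.
Expected counts (row total × column total / N):
  Line 1, Pass: 264×450/766 = 155.0914
  Line 1, Fail: 264×316/766 = 108.9086
  Line 2, Pass: 292×450/766 = 171.5405
  Line 2, Fail: 292×316/766 = 120.4595
  Line 3, Pass: 210×450/766 = 123.3681
  Line 3, Fail: 210×316/766 = 86.6319
Contributions (O − E)²/E:
  (208 − 155.0914)²/155.0914 = 18.0495
  (56 − 108.9086)²/108.9086 = 25.7034
  (80 − 171.5405)²/171.5405 = 48.8495
  (212 − 120.4595)²/120.4595 = 69.5642
  (162 − 123.3681)²/123.3681 = 12.0973
  (48 − 86.6319)²/86.6319 = 17.2272
χ² = 18.0495 + 25.7034 + 48.8495 + 69.5642 + 12.0973 + 17.2272 = 191.491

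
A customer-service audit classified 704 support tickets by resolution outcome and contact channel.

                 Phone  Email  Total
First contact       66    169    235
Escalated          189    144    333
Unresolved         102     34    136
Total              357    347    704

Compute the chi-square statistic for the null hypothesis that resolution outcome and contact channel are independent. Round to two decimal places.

85.10

Grand total N = 704.
Expected counts (row total × column total / N):
  First contact, Phone: 235×357/704 = 119.169
  First contact, Email: 235×347/704 = 115.831
  Escalated, Phone: 333×357/704 = 168.865
  Escalated, Email: 333×347/704 = 164.135
  Unresolved, Phone: 136×357/704 = 68.966
  Unresolved, Email: 136×347/704 = 67.034
Contributions (O − E)²/E:
  (66 − 119.169)²/119.169 = 23.7221
  (169 − 115.831)²/115.831 = 24.4058
  (189 − 168.865)²/168.865 = 2.4008
  (144 − 164.135)²/164.135 = 2.4700
  (102 − 68.966)²/68.966 = 15.8229
  (34 − 67.034)²/67.034 = 16.2790
χ² = 23.7221 + 24.4058 + 2.4008 + 2.4700 + 15.8229 + 16.2790 = 85.10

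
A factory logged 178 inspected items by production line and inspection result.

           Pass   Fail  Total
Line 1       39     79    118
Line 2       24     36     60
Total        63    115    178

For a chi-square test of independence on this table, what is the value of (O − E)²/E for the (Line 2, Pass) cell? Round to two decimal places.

0.36

Row total (Line 2) = 60; column total (Pass) = 63; N = 178.
Expected count E = 60 × 63 / 178 = 21.236.
Contribution = (O − E)²/E = (24 − 21.236)² / 21.236 = 0.36.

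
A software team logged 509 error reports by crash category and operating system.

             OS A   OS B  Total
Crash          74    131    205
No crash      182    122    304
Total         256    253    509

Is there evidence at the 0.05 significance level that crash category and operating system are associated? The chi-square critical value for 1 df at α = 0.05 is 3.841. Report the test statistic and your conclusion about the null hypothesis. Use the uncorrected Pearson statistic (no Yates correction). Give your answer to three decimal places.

Grand total N = 509.
Expected counts (row total × column total / N):
  Crash, OS A: 205×256/509 = 103.1041
  Crash, OS B: 205×253/509 = 101.8959
  No crash, OS A: 304×256/509 = 152.8959
  No crash, OS B: 304×253/509 = 151.1041
Contributions (O − E)²/E:
  (74 − 103.1041)²/103.1041 = 8.2155
  (131 − 101.8959)²/101.8959 = 8.3129
  (182 − 152.8959)²/152.8959 = 5.5400
  (122 − 151.1041)²/151.1041 = 5.6057
χ² = 8.2155 + 8.3129 + 5.5400 + 5.6057 = 27.674
df = (2−1)(2−1) = 1. Since 27.674 > 3.841, reject the null hypothesis of independence at α = 0.05.

27.674; reject H₀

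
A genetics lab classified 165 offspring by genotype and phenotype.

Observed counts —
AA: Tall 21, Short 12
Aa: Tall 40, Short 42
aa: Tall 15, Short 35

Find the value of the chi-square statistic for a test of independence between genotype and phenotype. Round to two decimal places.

Row totals: 33, 82, 50. Column totals: 76, 89. Grand total N = 165.
Expected counts (row total × column total / N):
  AA, Tall: 33×76/165 = 15.200
  AA, Short: 33×89/165 = 17.800
  Aa, Tall: 82×76/165 = 37.770
  Aa, Short: 82×89/165 = 44.230
  aa, Tall: 50×76/165 = 23.030
  aa, Short: 50×89/165 = 26.970
Contributions (O − E)²/E:
  (21 − 15.200)²/15.200 = 2.2132
  (12 − 17.800)²/17.800 = 1.8899
  (40 − 37.770)²/37.770 = 0.1317
  (42 − 44.230)²/44.230 = 0.1124
  (15 − 23.030)²/23.030 = 2.7999
  (35 − 26.970)²/26.970 = 2.3908
χ² = 2.2132 + 1.8899 + 0.1317 + 0.1124 + 2.7999 + 2.3908 = 9.54

9.54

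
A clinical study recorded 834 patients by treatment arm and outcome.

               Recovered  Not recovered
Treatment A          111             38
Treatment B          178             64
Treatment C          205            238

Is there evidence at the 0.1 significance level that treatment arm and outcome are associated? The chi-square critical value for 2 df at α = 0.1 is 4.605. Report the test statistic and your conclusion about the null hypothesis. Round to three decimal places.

65.731; reject H₀

Row totals: 149, 242, 443. Column totals: 494, 340. Grand total N = 834.
Expected counts (row total × column total / N):
  Treatment A, Recovered: 149×494/834 = 88.2566
  Treatment A, Not recovered: 149×340/834 = 60.7434
  Treatment B, Recovered: 242×494/834 = 143.3429
  Treatment B, Not recovered: 242×340/834 = 98.6571
  Treatment C, Recovered: 443×494/834 = 262.4005
  Treatment C, Not recovered: 443×340/834 = 180.5995
Contributions (O − E)²/E:
  (111 − 88.2566)²/88.2566 = 5.8609
  (38 − 60.7434)²/60.7434 = 8.5155
  (178 − 143.3429)²/143.3429 = 8.3793
  (64 − 98.6571)²/98.6571 = 12.1746
  (205 − 262.4005)²/262.4005 = 12.5564
  (238 − 180.5995)²/180.5995 = 18.2438
χ² = 5.8609 + 8.5155 + 8.3793 + 12.1746 + 12.5564 + 18.2438 = 65.731
df = (3−1)(2−1) = 2. Since 65.731 > 4.605, reject the null hypothesis of independence at α = 0.1.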